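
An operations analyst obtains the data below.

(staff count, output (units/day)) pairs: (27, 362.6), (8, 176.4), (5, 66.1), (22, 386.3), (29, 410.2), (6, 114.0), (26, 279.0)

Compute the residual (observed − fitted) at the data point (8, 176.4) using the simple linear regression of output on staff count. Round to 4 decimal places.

34.9691

n = 7, Σx = 123, Σy = 1794.6, Σxy = 39864.3, Σx² = 2855
Sxx = Σx² − (Σx)²/n = 2855 − 2161.285714 = 693.714286
Sxy = Σxy − (Σx)(Σy)/n = 39864.3 − 31533.685714 = 8330.614286
b = Sxy/Sxx = 8330.614286/693.714286 = 12.008711
a = ȳ − b·x̄ = 256.371429 − 12.008711·17.571429 = 45.361223
ŷ(8) = 45.361223 + 12.008711·8 = 141.430910
residual = y − ŷ = 176.4 − 141.430910 = 34.969090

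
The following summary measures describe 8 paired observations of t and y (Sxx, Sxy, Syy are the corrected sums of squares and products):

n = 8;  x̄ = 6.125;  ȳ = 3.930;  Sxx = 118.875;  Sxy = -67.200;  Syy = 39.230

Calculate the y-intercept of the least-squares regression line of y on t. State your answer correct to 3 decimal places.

b = Sxy/Sxx = -67.2/118.875 = -0.565300
a = ȳ − b·x̄ = 3.93 − (-0.565300)·6.125 = 7.392461

7.392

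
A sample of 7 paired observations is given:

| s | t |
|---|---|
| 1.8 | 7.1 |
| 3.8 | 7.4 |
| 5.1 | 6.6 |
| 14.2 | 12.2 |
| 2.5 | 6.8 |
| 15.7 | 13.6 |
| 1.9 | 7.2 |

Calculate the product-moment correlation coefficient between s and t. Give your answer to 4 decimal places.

0.9677

n = 7, Σx = 45, Σy = 60.9, Σxy = 492, Σx² = 501.68, Σy² = 580.61
Sxx = Σx² − (Σx)²/n = 501.68 − 289.285714 = 212.394286
Sxy = Σxy − (Σx)(Σy)/n = 492 − 391.5 = 100.5
Syy = Σy² − (Σy)²/n = 580.61 − 529.83 = 50.78
r = Sxy/√(Sxx·Syy) = 100.5/√(10785.381829) = 100.5/103.852693 = 0.967717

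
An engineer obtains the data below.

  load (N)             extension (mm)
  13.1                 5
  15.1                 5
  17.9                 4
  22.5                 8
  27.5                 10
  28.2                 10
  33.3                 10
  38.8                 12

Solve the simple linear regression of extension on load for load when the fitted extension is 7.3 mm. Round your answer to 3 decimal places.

22.294

n = 8, Σx = 196.4, Σy = 64, Σxy = 1748.2, Σx² = 5392.1
Sxx = Σx² − (Σx)²/n = 5392.1 − 4821.62 = 570.48
Sxy = Σxy − (Σx)(Σy)/n = 1748.2 − 1571.2 = 177
b = Sxy/Sxx = 177/570.48 = 0.310265
a = ȳ − b·x̄ = 8 − 0.310265·24.55 = 0.382993
Set a + b·x = 7.3: x = (7.3 − 0.382993) / 0.310265 = 22.293864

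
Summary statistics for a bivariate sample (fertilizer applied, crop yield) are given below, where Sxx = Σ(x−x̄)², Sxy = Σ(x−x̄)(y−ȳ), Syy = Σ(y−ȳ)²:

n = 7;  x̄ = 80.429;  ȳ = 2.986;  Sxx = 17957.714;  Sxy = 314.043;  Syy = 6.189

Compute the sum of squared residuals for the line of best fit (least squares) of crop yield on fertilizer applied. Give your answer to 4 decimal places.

b = Sxy/Sxx = 314.043/17957.714 = 0.017488
SSE = Syy − b·Sxy = 6.189 − 0.017488·314.043 = 0.697042

0.6970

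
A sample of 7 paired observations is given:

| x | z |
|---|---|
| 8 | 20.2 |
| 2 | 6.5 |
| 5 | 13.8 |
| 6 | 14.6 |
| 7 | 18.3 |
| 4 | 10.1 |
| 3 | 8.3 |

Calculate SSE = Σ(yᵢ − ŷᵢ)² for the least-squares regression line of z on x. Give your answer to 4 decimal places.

n = 7, Σx = 35, Σy = 91.8, Σxy = 524.6, Σx² = 203, Σy² = 1359.68
Sxx = Σx² − (Σx)²/n = 203 − 175 = 28
Sxy = Σxy − (Σx)(Σy)/n = 524.6 − 459 = 65.6
Syy = Σy² − (Σy)²/n = 1359.68 − 1203.891429 = 155.788571
b = Sxy/Sxx = 65.6/28 = 2.342857
SSE = Syy − b·Sxy = 155.788571 − 2.342857·65.6 = 2.097143

2.0971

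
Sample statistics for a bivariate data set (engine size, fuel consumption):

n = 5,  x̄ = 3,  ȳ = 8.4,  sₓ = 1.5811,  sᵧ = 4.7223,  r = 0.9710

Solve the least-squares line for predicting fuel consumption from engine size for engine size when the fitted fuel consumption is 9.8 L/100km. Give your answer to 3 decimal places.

b = r · sᵧ/sₓ = 0.971 · 4.7223/1.5811 = 2.900103
a = ȳ − b·x̄ = 8.4 − 2.900103·3 = -0.300310
Set a + b·x = 9.8: x = (9.8 − (-0.300310)) / 2.900103 = 3.482741

3.483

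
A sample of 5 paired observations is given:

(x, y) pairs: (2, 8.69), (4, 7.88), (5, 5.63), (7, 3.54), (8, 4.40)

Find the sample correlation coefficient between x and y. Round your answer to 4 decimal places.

-0.9338

n = 5, Σx = 26, Σy = 30.14, Σxy = 137.03, Σx² = 158, Σy² = 201.199
Sxx = Σx² − (Σx)²/n = 158 − 135.2 = 22.8
Sxy = Σxy − (Σx)(Σy)/n = 137.03 − 156.728 = -19.698
Syy = Σy² − (Σy)²/n = 201.199 − 181.68392 = 19.51508
r = Sxy/√(Sxx·Syy) = -19.698/√(444.943824) = -19.698/21.093692 = -0.933834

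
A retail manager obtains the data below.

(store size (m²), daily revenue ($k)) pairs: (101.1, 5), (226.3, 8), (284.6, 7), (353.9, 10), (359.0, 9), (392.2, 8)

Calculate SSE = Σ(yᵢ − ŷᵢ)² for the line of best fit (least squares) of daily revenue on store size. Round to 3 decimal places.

4.907

n = 6, Σx = 1717.1, Σy = 47, Σxy = 14215.7, Σx² = 550377.11, Σy² = 383
Sxx = Σx² − (Σx)²/n = 550377.11 − 491405.401667 = 58971.708333
Sxy = Σxy − (Σx)(Σy)/n = 14215.7 − 13450.616667 = 765.083333
Syy = Σy² − (Σy)²/n = 383 − 368.166667 = 14.833333
b = Sxy/Sxx = 765.083333/58971.708333 = 0.012974
SSE = Syy − b·Sxy = 14.833333 − 0.012974·765.083333 = 4.907345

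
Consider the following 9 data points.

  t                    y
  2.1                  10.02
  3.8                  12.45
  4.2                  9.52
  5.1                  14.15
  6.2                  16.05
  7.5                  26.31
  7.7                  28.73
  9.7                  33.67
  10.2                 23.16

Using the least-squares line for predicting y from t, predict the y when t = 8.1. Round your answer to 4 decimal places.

24.4700

n = 9, Σx = 56.5, Σy = 174.06, Σxy = 1261.388, Σx² = 414.61
Sxx = Σx² − (Σx)²/n = 414.61 − 354.694444 = 59.915556
Sxy = Σxy − (Σx)(Σy)/n = 1261.388 − 1092.71 = 168.678
b = Sxy/Sxx = 168.678/59.915556 = 2.815262
a = ȳ − b·x̄ = 19.34 − 2.815262·6.277778 = 1.666409
ŷ(8.1) = a + b·8.1 = 1.666409 + 2.815262·8.1 = 24.470033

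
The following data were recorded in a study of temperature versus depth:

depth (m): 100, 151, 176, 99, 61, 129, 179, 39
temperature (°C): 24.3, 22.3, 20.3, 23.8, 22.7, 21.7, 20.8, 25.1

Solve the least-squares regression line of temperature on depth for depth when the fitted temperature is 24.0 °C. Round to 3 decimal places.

n = 8, Σx = 934, Σy = 181, Σxy = 20612.4, Σx² = 127502
Sxx = Σx² − (Σx)²/n = 127502 − 109044.5 = 18457.5
Sxy = Σxy − (Σx)(Σy)/n = 20612.4 − 21131.75 = -519.35
b = Sxy/Sxx = -519.35/18457.5 = -0.028138
a = ȳ − b·x̄ = 22.625 − (-0.028138)·116.75 = 25.910066
Set a + b·x = 24.0: x = (24.0 − 25.910066) / (-0.028138) = 67.883027

67.883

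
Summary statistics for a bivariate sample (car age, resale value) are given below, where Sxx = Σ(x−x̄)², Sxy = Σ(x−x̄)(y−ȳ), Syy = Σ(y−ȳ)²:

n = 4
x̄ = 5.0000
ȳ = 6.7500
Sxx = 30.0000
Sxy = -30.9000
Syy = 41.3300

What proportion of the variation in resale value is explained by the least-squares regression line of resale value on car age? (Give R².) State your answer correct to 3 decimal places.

R² = Sxy²/(Sxx·Syy) = (-30.9)²/(30·41.33) = 0.770070

0.770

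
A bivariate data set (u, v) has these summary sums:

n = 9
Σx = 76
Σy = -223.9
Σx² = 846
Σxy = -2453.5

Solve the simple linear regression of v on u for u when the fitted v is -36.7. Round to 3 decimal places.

Sxx = Σx² − (Σx)²/n = 846 − 641.777778 = 204.222222
Sxy = Σxy − (Σx)(Σy)/n = -2453.5 − (-1890.711111) = -562.788889
b = Sxy/Sxx = -562.788889/204.222222 = -2.755767
a = ȳ − b·x̄ = -24.877778 − (-2.755767)·8.444444 = -1.606855
Set a + b·x = -36.7: x = (-36.7 − (-1.606855)) / (-2.755767) = 12.734438

12.734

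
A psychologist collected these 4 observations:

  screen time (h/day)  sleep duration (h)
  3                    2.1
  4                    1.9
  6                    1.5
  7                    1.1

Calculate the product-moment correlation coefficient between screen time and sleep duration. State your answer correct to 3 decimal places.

-0.988

n = 4, Σx = 20, Σy = 6.6, Σxy = 30.6, Σx² = 110, Σy² = 11.48
Sxx = Σx² − (Σx)²/n = 110 − 100 = 10
Sxy = Σxy − (Σx)(Σy)/n = 30.6 − 33 = -2.4
Syy = Σy² − (Σy)²/n = 11.48 − 10.89 = 0.59
r = Sxy/√(Sxx·Syy) = -2.4/√(5.9) = -2.4/2.428992 = -0.988064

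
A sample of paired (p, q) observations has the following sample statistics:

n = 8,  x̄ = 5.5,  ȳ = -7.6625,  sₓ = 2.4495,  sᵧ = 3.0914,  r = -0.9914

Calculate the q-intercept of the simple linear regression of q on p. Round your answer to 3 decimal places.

-0.781

b = r · sᵧ/sₓ = -0.9914 · 3.0914/2.4495 = -1.251200
a = ȳ − b·x̄ = -7.6625 − (-1.251200)·5.5 = -0.780901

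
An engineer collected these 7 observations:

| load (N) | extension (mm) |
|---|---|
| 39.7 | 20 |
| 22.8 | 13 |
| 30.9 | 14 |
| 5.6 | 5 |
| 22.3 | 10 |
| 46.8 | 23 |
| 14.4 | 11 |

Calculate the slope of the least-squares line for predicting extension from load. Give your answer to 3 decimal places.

0.415

n = 7, Σx = 182.5, Σy = 96, Σxy = 3008.8, Σx² = 5976.99
Sxx = Σx² − (Σx)²/n = 5976.99 − 4758.035714 = 1218.954286
Sxy = Σxy − (Σx)(Σy)/n = 3008.8 − 2502.857143 = 505.942857
b = Sxy/Sxx = 505.942857/1218.954286 = 0.415063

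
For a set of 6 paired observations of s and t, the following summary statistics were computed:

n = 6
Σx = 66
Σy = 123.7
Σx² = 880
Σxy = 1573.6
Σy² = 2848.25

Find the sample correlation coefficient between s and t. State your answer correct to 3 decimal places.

Sxx = Σx² − (Σx)²/n = 880 − 726 = 154
Sxy = Σxy − (Σx)(Σy)/n = 1573.6 − 1360.7 = 212.9
Syy = Σy² − (Σy)²/n = 2848.25 − 2550.281667 = 297.968333
r = Sxy/√(Sxx·Syy) = 212.9/√(45887.123333) = 212.9/214.212799 = 0.993872

0.994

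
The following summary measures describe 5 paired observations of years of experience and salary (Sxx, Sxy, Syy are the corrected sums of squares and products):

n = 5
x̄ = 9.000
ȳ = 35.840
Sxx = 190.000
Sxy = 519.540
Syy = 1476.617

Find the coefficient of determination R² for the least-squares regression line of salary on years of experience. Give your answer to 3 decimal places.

0.962

R² = Sxy²/(Sxx·Syy) = (519.54)²/(190·1476.617) = 0.962092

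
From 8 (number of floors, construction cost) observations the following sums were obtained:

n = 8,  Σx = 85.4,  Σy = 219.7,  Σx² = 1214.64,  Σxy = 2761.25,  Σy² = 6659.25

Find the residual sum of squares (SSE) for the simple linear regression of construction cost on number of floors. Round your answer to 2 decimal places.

Sxx = Σx² − (Σx)²/n = 1214.64 − 911.645 = 302.995
Sxy = Σxy − (Σx)(Σy)/n = 2761.25 − 2345.2975 = 415.9525
Syy = Σy² − (Σy)²/n = 6659.25 − 6033.51125 = 625.73875
b = Sxy/Sxx = 415.9525/302.995 = 1.372803
SSE = Syy − b·Sxy = 625.73875 − 1.372803·415.9525 = 54.717835

54.72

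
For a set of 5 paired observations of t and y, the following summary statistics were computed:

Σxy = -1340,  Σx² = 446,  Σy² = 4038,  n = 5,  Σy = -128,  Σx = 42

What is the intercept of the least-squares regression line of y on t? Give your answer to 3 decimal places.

Sxx = Σx² − (Σx)²/n = 446 − 352.8 = 93.2
Sxy = Σxy − (Σx)(Σy)/n = -1340 − (-1075.2) = -264.8
b = Sxy/Sxx = -264.8/93.2 = -2.841202
a = ȳ − b·x̄ = -25.6 − (-2.841202)·8.4 = -1.733906

-1.734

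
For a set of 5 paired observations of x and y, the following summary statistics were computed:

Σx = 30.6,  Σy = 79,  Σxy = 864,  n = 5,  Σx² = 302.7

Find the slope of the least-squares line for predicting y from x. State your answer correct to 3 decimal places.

3.297

Sxx = Σx² − (Σx)²/n = 302.7 − 187.272 = 115.428
Sxy = Σxy − (Σx)(Σy)/n = 864 − 483.48 = 380.52
b = Sxy/Sxx = 380.52/115.428 = 3.296600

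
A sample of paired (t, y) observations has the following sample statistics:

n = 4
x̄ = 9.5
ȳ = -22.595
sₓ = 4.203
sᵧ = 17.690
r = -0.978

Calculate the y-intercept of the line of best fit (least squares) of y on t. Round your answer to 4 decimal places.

b = r · sᵧ/sₓ = -0.978 · 17.69/4.203 = -4.116303
a = ȳ − b·x̄ = -22.595 − (-4.116303)·9.5 = 16.509875

16.5099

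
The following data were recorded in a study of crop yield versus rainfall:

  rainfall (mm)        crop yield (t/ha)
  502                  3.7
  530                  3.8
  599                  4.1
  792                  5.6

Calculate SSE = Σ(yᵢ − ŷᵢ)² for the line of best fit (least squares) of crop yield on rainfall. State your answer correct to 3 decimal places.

0.036

n = 4, Σx = 2423, Σy = 17.2, Σxy = 10762.5, Σx² = 1518969, Σy² = 76.3
Sxx = Σx² − (Σx)²/n = 1518969 − 1467732.25 = 51236.75
Sxy = Σxy − (Σx)(Σy)/n = 10762.5 − 10418.9 = 343.6
Syy = Σy² − (Σy)²/n = 76.3 − 73.96 = 2.34
b = Sxy/Sxx = 343.6/51236.75 = 0.006706
SSE = Syy − b·Sxy = 2.34 − 0.006706·343.6 = 0.035776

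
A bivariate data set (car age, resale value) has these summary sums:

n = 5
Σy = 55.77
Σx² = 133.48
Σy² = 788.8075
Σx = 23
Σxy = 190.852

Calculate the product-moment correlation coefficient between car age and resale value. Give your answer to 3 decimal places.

-0.967

Sxx = Σx² − (Σx)²/n = 133.48 − 105.8 = 27.68
Sxy = Σxy − (Σx)(Σy)/n = 190.852 − 256.542 = -65.69
Syy = Σy² − (Σy)²/n = 788.8075 − 622.05858 = 166.74892
r = Sxy/√(Sxx·Syy) = -65.69/√(4615.610106) = -65.69/67.938282 = -0.966907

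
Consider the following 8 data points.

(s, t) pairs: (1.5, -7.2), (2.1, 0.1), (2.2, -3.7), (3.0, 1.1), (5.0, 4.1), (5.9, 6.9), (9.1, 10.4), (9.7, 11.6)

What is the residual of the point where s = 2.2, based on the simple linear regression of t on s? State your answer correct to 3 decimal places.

n = 8, Σx = 38.5, Σy = 23.3, Σxy = 252.94, Σx² = 257.21
Sxx = Σx² − (Σx)²/n = 257.21 − 185.28125 = 71.92875
Sxy = Σxy − (Σx)(Σy)/n = 252.94 − 112.13125 = 140.80875
b = Sxy/Sxx = 140.80875/71.92875 = 1.957614
a = ȳ − b·x̄ = 2.9125 − 1.957614·4.8125 = -6.508519
ŷ(2.2) = -6.508519 + 1.957614·2.2 = -2.201767
residual = y − ŷ = -3.7 − (-2.201767) = -1.498233

-1.498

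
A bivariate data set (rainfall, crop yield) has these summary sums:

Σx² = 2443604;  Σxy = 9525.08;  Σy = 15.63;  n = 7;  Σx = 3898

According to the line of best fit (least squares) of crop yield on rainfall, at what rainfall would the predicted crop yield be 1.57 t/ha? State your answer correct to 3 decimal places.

336.571

Sxx = Σx² − (Σx)²/n = 2443604 − 2170629.142857 = 272974.857143
Sxy = Σxy − (Σx)(Σy)/n = 9525.08 − 8703.677143 = 821.402857
b = Sxy/Sxx = 821.402857/272974.857143 = 0.003009
a = ȳ − b·x̄ = 2.232857 − 0.003009·556.857143 = 0.557230
Set a + b·x = 1.57: x = (1.57 − 0.557230) / 0.003009 = 336.571406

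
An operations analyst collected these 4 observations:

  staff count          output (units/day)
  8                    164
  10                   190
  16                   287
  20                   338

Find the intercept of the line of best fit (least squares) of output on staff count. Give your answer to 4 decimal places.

n = 4, Σx = 54, Σy = 979, Σxy = 14564, Σx² = 820
Sxx = Σx² − (Σx)²/n = 820 − 729 = 91
Sxy = Σxy − (Σx)(Σy)/n = 14564 − 13216.5 = 1347.5
b = Sxy/Sxx = 1347.5/91 = 14.807692
a = ȳ − b·x̄ = 244.75 − 14.807692·13.5 = 44.846154

44.8462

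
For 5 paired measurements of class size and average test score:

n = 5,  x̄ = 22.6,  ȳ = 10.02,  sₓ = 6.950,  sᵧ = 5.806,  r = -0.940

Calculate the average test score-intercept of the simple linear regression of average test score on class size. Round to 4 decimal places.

27.7671

b = r · sᵧ/sₓ = -0.94 · 5.806/6.95 = -0.785272
a = ȳ − b·x̄ = 10.02 − (-0.785272)·22.6 = 27.767146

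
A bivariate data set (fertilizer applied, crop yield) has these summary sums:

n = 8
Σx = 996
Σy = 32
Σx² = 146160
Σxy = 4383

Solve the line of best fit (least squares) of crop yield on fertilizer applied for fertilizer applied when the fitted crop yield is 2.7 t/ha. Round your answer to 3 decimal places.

Sxx = Σx² − (Σx)²/n = 146160 − 124002 = 22158
Sxy = Σxy − (Σx)(Σy)/n = 4383 − 3984 = 399
b = Sxy/Sxx = 399/22158 = 0.018007
a = ȳ − b·x̄ = 4 − 0.018007·124.5 = 1.758123
Set a + b·x = 2.7: x = (2.7 − 1.758123) / 0.018007 = 52.306015

52.306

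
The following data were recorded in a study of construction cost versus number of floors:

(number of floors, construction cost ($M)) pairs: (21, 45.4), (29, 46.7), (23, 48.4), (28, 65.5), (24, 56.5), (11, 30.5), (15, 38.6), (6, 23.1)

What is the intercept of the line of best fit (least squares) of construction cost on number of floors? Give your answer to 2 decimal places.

n = 8, Σx = 157, Σy = 354.7, Σxy = 7664, Σx² = 3553
Sxx = Σx² − (Σx)²/n = 3553 − 3081.125 = 471.875
Sxy = Σxy − (Σx)(Σy)/n = 7664 − 6960.9875 = 703.0125
b = Sxy/Sxx = 703.0125/471.875 = 1.489828
a = ȳ − b·x̄ = 44.3375 − 1.489828·19.625 = 15.099629

15.10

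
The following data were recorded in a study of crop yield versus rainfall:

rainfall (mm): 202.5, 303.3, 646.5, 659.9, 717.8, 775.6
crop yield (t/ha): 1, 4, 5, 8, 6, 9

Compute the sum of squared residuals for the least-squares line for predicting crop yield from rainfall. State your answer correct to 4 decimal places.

8.8682

n = 6, Σx = 3305.6, Σy = 33, Σxy = 21214.6, Σx² = 2103219.6, Σy² = 223
Sxx = Σx² − (Σx)²/n = 2103219.6 − 1821165.226667 = 282054.373333
Sxy = Σxy − (Σx)(Σy)/n = 21214.6 − 18180.8 = 3033.8
Syy = Σy² − (Σy)²/n = 223 − 181.5 = 41.5
b = Sxy/Sxx = 3033.8/282054.373333 = 0.010756
SSE = Syy − b·Sxy = 41.5 − 0.010756·3033.8 = 8.868198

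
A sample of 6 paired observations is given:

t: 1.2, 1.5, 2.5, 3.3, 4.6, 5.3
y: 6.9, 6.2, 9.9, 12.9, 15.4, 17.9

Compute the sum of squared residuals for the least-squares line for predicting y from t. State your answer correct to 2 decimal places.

n = 6, Σx = 18.4, Σy = 69.2, Σxy = 250.61, Σx² = 70.08, Σy² = 908.04
Sxx = Σx² − (Σx)²/n = 70.08 − 56.426667 = 13.653333
Sxy = Σxy − (Σx)(Σy)/n = 250.61 − 212.213333 = 38.396667
Syy = Σy² − (Σy)²/n = 908.04 − 798.106667 = 109.933333
b = Sxy/Sxx = 38.396667/13.653333 = 2.812256
SSE = Syy − b·Sxy = 109.933333 − 2.812256·38.396667 = 1.952083

1.95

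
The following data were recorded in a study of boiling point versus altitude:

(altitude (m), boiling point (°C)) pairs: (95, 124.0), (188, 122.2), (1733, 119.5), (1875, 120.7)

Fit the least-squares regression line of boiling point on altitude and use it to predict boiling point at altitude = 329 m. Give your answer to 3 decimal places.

122.755

n = 4, Σx = 3891, Σy = 486.4, Σxy = 468159.6, Σx² = 6563283
Sxx = Σx² − (Σx)²/n = 6563283 − 3784970.25 = 2778312.75
Sxy = Σxy − (Σx)(Σy)/n = 468159.6 − 473145.6 = -4986
b = Sxy/Sxx = -4986/2778312.75 = -0.001795
a = ȳ − b·x̄ = 121.6 − (-0.001795)·972.75 = 123.345711
ŷ(329) = a + b·329 = 123.345711 + (-0.001795)·329 = 122.755283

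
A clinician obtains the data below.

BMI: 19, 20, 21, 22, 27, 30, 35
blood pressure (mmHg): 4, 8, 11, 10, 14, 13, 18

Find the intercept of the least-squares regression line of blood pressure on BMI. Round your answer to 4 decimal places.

-5.7646

n = 7, Σx = 174, Σy = 78, Σxy = 2085, Σx² = 4540
Sxx = Σx² − (Σx)²/n = 4540 − 4325.142857 = 214.857143
Sxy = Σxy − (Σx)(Σy)/n = 2085 − 1938.857143 = 146.142857
b = Sxy/Sxx = 146.142857/214.857143 = 0.680186
a = ȳ − b·x̄ = 11.142857 − 0.680186·24.857143 = -5.764628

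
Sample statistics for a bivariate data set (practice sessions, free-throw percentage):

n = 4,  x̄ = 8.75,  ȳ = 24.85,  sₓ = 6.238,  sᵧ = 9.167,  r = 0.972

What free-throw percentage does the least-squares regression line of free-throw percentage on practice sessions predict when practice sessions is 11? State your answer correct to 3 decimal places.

28.064

b = r · sᵧ/sₓ = 0.972 · 9.167/6.238 = 1.428394
a = ȳ − b·x̄ = 24.85 − 1.428394·8.75 = 12.351549
ŷ(11) = a + b·11 = 12.351549 + 1.428394·11 = 28.063887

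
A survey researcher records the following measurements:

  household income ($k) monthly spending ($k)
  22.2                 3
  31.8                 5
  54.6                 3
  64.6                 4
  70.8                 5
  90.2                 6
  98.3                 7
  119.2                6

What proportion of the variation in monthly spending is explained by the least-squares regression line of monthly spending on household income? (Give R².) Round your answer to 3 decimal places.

0.581

n = 8, Σx = 551.7, Σy = 39, Σxy = 2946.3, Σx² = 45678.61, Σy² = 205
Sxx = Σx² − (Σx)²/n = 45678.61 − 38046.61125 = 7631.99875
Sxy = Σxy − (Σx)(Σy)/n = 2946.3 − 2689.5375 = 256.7625
Syy = Σy² − (Σy)²/n = 205 − 190.125 = 14.875
R² = Sxy²/(Sxx·Syy) = (256.7625)²/(7631.99875·14.875) = 0.580722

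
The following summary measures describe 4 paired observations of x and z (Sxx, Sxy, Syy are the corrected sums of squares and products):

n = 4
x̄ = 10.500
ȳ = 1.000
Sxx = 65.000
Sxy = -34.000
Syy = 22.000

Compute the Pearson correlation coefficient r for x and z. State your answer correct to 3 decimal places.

-0.899

r = Sxy/√(Sxx·Syy) = -34/√(1430) = -34/37.815341 = -0.899106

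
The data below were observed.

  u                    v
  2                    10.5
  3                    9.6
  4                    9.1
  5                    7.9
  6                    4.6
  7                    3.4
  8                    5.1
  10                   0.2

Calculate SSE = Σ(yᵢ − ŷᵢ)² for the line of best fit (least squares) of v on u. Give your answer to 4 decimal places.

7.7780

n = 8, Σx = 45, Σy = 50.4, Σxy = 219.9, Σx² = 303, Σy² = 406.4
Sxx = Σx² − (Σx)²/n = 303 − 253.125 = 49.875
Sxy = Σxy − (Σx)(Σy)/n = 219.9 − 283.5 = -63.6
Syy = Σy² − (Σy)²/n = 406.4 − 317.52 = 88.88
b = Sxy/Sxx = -63.6/49.875 = -1.275188
SSE = Syy − b·Sxy = 88.88 − (-1.275188)·(-63.6) = 7.778045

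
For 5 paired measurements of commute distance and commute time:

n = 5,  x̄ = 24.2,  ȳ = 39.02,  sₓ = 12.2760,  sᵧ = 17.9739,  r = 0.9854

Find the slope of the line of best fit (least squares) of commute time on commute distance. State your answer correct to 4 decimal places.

b = r · sᵧ/sₓ = 0.9854 · 17.9739/12.276 = 1.442773

1.4428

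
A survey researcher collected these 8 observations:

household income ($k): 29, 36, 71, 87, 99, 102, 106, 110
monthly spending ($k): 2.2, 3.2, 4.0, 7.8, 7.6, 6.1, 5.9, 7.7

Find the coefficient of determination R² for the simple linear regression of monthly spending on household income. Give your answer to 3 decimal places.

0.775

n = 8, Σx = 640, Σy = 44.5, Σxy = 3988.6, Σx² = 58288, Σy² = 280.99
Sxx = Σx² − (Σx)²/n = 58288 − 51200 = 7088
Sxy = Σxy − (Σx)(Σy)/n = 3988.6 − 3560 = 428.6
Syy = Σy² − (Σy)²/n = 280.99 − 247.53125 = 33.45875
R² = Sxy²/(Sxx·Syy) = (428.6)²/(7088·33.45875) = 0.774588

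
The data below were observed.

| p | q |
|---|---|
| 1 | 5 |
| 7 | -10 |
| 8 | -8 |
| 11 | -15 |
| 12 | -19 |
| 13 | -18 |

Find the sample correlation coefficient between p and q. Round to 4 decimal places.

-0.9828

n = 6, Σx = 52, Σy = -65, Σxy = -756, Σx² = 548, Σy² = 1099
Sxx = Σx² − (Σx)²/n = 548 − 450.666667 = 97.333333
Sxy = Σxy − (Σx)(Σy)/n = -756 − (-563.333333) = -192.666667
Syy = Σy² − (Σy)²/n = 1099 − 704.166667 = 394.833333
r = Sxy/√(Sxx·Syy) = -192.666667/√(38430.444444) = -192.666667/196.036845 = -0.982808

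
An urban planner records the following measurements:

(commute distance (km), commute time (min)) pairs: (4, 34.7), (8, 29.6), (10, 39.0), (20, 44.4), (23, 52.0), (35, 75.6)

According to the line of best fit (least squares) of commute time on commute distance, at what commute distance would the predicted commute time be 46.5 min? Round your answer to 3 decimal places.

n = 6, Σx = 100, Σy = 275.3, Σxy = 5495.6, Σx² = 2334
Sxx = Σx² − (Σx)²/n = 2334 − 1666.666667 = 667.333333
Sxy = Σxy − (Σx)(Σy)/n = 5495.6 − 4588.333333 = 907.266667
b = Sxy/Sxx = 907.266667/667.333333 = 1.359540
a = ȳ − b·x̄ = 45.883333 − 1.359540·16.666667 = 23.224326
Set a + b·x = 46.5: x = (46.5 − 23.224326) / 1.359540 = 17.120251

17.120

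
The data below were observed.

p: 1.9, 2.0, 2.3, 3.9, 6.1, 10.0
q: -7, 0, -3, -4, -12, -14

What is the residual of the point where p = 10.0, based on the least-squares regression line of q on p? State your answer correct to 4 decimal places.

0.8913

n = 6, Σx = 26.2, Σy = -40, Σxy = -249, Σx² = 165.32
Sxx = Σx² − (Σx)²/n = 165.32 − 114.406667 = 50.913333
Sxy = Σxy − (Σx)(Σy)/n = -249 − (-174.666667) = -74.333333
b = Sxy/Sxx = -74.333333/50.913333 = -1.459997
a = ȳ − b·x̄ = -6.666667 − (-1.459997)·4.366667 = -0.291345
ŷ(10.0) = -0.291345 + (-1.459997)·10 = -14.891319
residual = y − ŷ = -14 − (-14.891319) = 0.891319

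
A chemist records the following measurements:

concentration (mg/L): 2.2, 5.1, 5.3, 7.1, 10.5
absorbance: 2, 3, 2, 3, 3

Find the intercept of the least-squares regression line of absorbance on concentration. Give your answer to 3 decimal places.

n = 5, Σx = 30.2, Σy = 13, Σxy = 83.1, Σx² = 219.6
Sxx = Σx² − (Σx)²/n = 219.6 − 182.408 = 37.192
Sxy = Σxy − (Σx)(Σy)/n = 83.1 − 78.52 = 4.58
b = Sxy/Sxx = 4.58/37.192 = 0.123145
a = ȳ − b·x̄ = 2.6 − 0.123145·6.04 = 1.856206

1.856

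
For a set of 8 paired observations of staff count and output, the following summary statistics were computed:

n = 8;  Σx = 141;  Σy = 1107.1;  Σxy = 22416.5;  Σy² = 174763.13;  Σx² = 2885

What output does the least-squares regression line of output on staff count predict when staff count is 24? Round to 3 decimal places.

Sxx = Σx² − (Σx)²/n = 2885 − 2485.125 = 399.875
Sxy = Σxy − (Σx)(Σy)/n = 22416.5 − 19512.6375 = 2903.8625
b = Sxy/Sxx = 2903.8625/399.875 = 7.261926
a = ȳ − b·x̄ = 138.3875 − 7.261926·17.625 = 10.396061
ŷ(24) = a + b·24 = 10.396061 + 7.261926·24 = 184.682276

184.682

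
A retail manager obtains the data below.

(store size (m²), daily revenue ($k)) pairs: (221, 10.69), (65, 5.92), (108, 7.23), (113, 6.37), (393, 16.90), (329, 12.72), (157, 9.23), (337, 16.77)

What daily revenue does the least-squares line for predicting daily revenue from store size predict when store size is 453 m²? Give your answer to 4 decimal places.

18.8982

n = 8, Σx = 1723, Σy = 85.83, Σxy = 22175.12, Σx² = 478407
Sxx = Σx² − (Σx)²/n = 478407 − 371091.125 = 107315.875
Sxy = Σxy − (Σx)(Σy)/n = 22175.12 − 18485.63625 = 3689.48375
b = Sxy/Sxx = 3689.48375/107315.875 = 0.034380
a = ȳ − b·x̄ = 10.72875 − 0.034380·215.375 = 3.324230
ŷ(453) = a + b·453 = 3.324230 + 0.034380·453 = 18.898218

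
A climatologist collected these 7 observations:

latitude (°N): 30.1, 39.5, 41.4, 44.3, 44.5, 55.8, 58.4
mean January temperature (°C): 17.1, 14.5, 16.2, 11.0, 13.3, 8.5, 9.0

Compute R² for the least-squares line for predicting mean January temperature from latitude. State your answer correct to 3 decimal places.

n = 7, Σx = 314, Σy = 89.6, Σxy = 3837.19, Σx² = 14647.16, Σy² = 1216.24
Sxx = Σx² − (Σx)²/n = 14647.16 − 14085.142857 = 562.017143
Sxy = Σxy − (Σx)(Σy)/n = 3837.19 − 4019.2 = -182.01
Syy = Σy² − (Σy)²/n = 1216.24 − 1146.88 = 69.36
R² = Sxy²/(Sxx·Syy) = (-182.01)²/(562.017143·69.36) = 0.849830

0.850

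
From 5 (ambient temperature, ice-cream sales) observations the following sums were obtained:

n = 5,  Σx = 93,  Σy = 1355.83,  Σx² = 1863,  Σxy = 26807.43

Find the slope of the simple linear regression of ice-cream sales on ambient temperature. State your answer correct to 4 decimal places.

Sxx = Σx² − (Σx)²/n = 1863 − 1729.8 = 133.2
Sxy = Σxy − (Σx)(Σy)/n = 26807.43 − 25218.438 = 1588.992
b = Sxy/Sxx = 1588.992/133.2 = 11.929369

11.9294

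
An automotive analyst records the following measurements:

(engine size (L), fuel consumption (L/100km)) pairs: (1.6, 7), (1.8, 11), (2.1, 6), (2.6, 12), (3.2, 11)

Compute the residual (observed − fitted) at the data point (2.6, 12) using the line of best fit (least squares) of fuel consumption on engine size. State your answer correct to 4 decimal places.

n = 5, Σx = 11.3, Σy = 47, Σxy = 110, Σx² = 27.21
Sxx = Σx² − (Σx)²/n = 27.21 − 25.538 = 1.672
Sxy = Σxy − (Σx)(Σy)/n = 110 − 106.22 = 3.78
b = Sxy/Sxx = 3.78/1.672 = 2.260766
a = ȳ − b·x̄ = 9.4 − 2.260766·2.26 = 4.290670
ŷ(2.6) = 4.290670 + 2.260766·2.6 = 10.168660
residual = y − ŷ = 12 − 10.168660 = 1.831340

1.8313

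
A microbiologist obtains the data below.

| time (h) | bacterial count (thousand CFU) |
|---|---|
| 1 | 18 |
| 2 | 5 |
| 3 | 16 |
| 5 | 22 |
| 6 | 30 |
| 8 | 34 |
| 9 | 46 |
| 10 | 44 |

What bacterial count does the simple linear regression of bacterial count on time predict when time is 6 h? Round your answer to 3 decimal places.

n = 8, Σx = 44, Σy = 215, Σxy = 1492, Σx² = 320
Sxx = Σx² − (Σx)²/n = 320 − 242 = 78
Sxy = Σxy − (Σx)(Σy)/n = 1492 − 1182.5 = 309.5
b = Sxy/Sxx = 309.5/78 = 3.967949
a = ȳ − b·x̄ = 26.875 − 3.967949·5.5 = 5.051282
ŷ(6) = a + b·6 = 5.051282 + 3.967949·6 = 28.858974

28.859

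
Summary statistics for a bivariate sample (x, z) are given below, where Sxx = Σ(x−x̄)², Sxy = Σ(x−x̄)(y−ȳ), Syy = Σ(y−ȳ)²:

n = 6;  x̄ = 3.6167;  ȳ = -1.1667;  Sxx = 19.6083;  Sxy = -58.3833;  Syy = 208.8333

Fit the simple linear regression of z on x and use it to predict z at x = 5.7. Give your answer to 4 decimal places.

-7.3697

b = Sxy/Sxx = -58.3833/19.6083 = -2.977479
a = ȳ − b·x̄ = -1.1667 − (-2.977479)·3.6167 = 9.601948
ŷ(5.7) = a + b·5.7 = 9.601948 + (-2.977479)·5.7 = -7.369682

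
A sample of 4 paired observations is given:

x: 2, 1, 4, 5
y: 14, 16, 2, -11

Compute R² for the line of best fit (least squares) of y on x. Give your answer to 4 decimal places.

0.9333

n = 4, Σx = 12, Σy = 21, Σxy = -3, Σx² = 46, Σy² = 577
Sxx = Σx² − (Σx)²/n = 46 − 36 = 10
Sxy = Σxy − (Σx)(Σy)/n = -3 − 63 = -66
Syy = Σy² − (Σy)²/n = 577 − 110.25 = 466.75
R² = Sxy²/(Sxx·Syy) = (-66)²/(10·466.75) = 0.933262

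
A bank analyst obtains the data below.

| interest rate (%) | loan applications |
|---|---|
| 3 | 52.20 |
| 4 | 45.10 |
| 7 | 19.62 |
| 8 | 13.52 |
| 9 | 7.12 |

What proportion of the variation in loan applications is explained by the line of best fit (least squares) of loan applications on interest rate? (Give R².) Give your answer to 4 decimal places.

0.9970

n = 5, Σx = 31, Σy = 137.56, Σxy = 646.58, Σx² = 219, Σy² = 5377.2792
Sxx = Σx² − (Σx)²/n = 219 − 192.2 = 26.8
Sxy = Σxy − (Σx)(Σy)/n = 646.58 − 852.872 = -206.292
Syy = Σy² − (Σy)²/n = 5377.2792 − 3784.55072 = 1592.72848
R² = Sxy²/(Sxx·Syy) = (-206.292)²/(26.8·1592.72848) = 0.996984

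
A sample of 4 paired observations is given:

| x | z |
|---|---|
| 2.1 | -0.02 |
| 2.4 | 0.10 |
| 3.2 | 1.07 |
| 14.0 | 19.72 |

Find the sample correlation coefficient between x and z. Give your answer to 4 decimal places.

0.9995

n = 4, Σx = 21.7, Σy = 20.87, Σxy = 279.702, Σx² = 216.41, Σy² = 390.0337
Sxx = Σx² − (Σx)²/n = 216.41 − 117.7225 = 98.6875
Sxy = Σxy − (Σx)(Σy)/n = 279.702 − 113.21975 = 166.48225
Syy = Σy² − (Σy)²/n = 390.0337 − 108.889225 = 281.144475
r = Sxy/√(Sxx·Syy) = 166.48225/√(27745.445377) = 166.48225/166.569641 = 0.999475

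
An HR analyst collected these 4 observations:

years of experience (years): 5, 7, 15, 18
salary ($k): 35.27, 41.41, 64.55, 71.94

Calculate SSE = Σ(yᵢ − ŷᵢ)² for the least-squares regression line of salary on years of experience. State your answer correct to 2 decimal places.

n = 4, Σx = 45, Σy = 213.17, Σxy = 2729.39, Σx² = 623, Σy² = 12300.8271
Sxx = Σx² − (Σx)²/n = 623 − 506.25 = 116.75
Sxy = Σxy − (Σx)(Σy)/n = 2729.39 − 2398.1625 = 331.2275
Syy = Σy² − (Σy)²/n = 12300.8271 − 11360.362225 = 940.464875
b = Sxy/Sxx = 331.2275/116.75 = 2.837066
SSE = Syy − b·Sxy = 940.464875 − 2.837066·331.2275 = 0.750470

0.75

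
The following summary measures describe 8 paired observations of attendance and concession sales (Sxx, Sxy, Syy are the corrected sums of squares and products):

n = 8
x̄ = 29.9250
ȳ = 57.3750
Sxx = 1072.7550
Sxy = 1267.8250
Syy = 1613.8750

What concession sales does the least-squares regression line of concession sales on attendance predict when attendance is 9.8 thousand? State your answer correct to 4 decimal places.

b = Sxy/Sxx = 1267.825/1072.755 = 1.181840
a = ȳ − b·x̄ = 57.375 − 1.181840·29.925 = 22.008432
ŷ(9.8) = a + b·9.8 = 22.008432 + 1.181840·9.8 = 33.590466

33.5905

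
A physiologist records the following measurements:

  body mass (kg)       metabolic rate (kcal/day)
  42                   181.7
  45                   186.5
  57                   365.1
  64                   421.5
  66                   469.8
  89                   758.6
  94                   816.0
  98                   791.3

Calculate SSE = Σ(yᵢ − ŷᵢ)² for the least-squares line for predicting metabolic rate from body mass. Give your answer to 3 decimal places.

4643.961

n = 8, Σx = 555, Σy = 3990.5, Σxy = 316584.2, Σx² = 41851, Σy² = 2466955.09
Sxx = Σx² − (Σx)²/n = 41851 − 38503.125 = 3347.875
Sxy = Σxy − (Σx)(Σy)/n = 316584.2 − 276840.9375 = 39743.2625
Syy = Σy² − (Σy)²/n = 2466955.09 − 1990511.28125 = 476443.80875
b = Sxy/Sxx = 39743.2625/3347.875 = 11.871191
SSE = Syy − b·Sxy = 476443.80875 − 11.871191·39743.2625 = 4643.961341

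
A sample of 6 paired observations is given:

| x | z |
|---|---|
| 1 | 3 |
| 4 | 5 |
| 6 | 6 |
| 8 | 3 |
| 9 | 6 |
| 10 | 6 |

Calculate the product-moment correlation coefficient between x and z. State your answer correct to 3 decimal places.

0.535

n = 6, Σx = 38, Σy = 29, Σxy = 197, Σx² = 298, Σy² = 151
Sxx = Σx² − (Σx)²/n = 298 − 240.666667 = 57.333333
Sxy = Σxy − (Σx)(Σy)/n = 197 − 183.666667 = 13.333333
Syy = Σy² − (Σy)²/n = 151 − 140.166667 = 10.833333
r = Sxy/√(Sxx·Syy) = 13.333333/√(621.111111) = 13.333333/24.922101 = 0.535000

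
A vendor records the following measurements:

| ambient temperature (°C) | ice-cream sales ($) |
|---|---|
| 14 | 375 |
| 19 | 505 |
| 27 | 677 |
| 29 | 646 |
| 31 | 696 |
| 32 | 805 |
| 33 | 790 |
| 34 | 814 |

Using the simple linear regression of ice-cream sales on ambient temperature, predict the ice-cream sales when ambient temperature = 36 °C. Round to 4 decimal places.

845.4383

n = 8, Σx = 219, Σy = 5308, Σxy = 152940, Σx² = 6357
Sxx = Σx² − (Σx)²/n = 6357 − 5995.125 = 361.875
Sxy = Σxy − (Σx)(Σy)/n = 152940 − 145306.5 = 7633.5
b = Sxy/Sxx = 7633.5/361.875 = 21.094301
a = ȳ − b·x̄ = 663.5 − 21.094301·27.375 = 86.043523
ŷ(36) = a + b·36 = 86.043523 + 21.094301·36 = 845.438342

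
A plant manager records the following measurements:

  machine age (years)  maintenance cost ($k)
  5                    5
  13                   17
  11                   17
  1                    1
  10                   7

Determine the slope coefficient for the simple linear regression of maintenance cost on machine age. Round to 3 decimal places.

1.333

n = 5, Σx = 40, Σy = 47, Σxy = 504, Σx² = 416
Sxx = Σx² − (Σx)²/n = 416 − 320 = 96
Sxy = Σxy − (Σx)(Σy)/n = 504 − 376 = 128
b = Sxy/Sxx = 128/96 = 1.333333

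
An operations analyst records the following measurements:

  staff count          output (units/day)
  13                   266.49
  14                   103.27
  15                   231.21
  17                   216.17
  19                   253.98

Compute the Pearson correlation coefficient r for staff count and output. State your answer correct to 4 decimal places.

0.2703

n = 5, Σx = 78, Σy = 1071.12, Σxy = 16878.81, Σx² = 1240, Σy² = 246374.9864
Sxx = Σx² − (Σx)²/n = 1240 − 1216.8 = 23.2
Sxy = Σxy − (Σx)(Σy)/n = 16878.81 − 16709.472 = 169.338
Syy = Σy² − (Σy)²/n = 246374.9864 − 229459.61088 = 16915.37552
r = Sxy/√(Sxx·Syy) = 169.338/√(392436.712064) = 169.338/626.447693 = 0.270315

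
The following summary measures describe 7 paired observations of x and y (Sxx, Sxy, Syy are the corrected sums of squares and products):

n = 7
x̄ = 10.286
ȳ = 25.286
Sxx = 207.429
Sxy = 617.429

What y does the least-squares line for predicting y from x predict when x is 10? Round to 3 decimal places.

b = Sxy/Sxx = 617.429/207.429 = 2.976580
a = ȳ − b·x̄ = 25.286 − 2.976580·10.286 = -5.331101
ŷ(10) = a + b·10 = -5.331101 + 2.976580·10 = 24.434698

24.435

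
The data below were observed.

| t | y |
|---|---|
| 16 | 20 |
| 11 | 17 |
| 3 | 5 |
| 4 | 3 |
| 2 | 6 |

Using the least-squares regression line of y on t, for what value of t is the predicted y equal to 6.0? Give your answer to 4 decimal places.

3.7517

n = 5, Σx = 36, Σy = 51, Σxy = 546, Σx² = 406
Sxx = Σx² − (Σx)²/n = 406 − 259.2 = 146.8
Sxy = Σxy − (Σx)(Σy)/n = 546 − 367.2 = 178.8
b = Sxy/Sxx = 178.8/146.8 = 1.217984
a = ȳ − b·x̄ = 10.2 − 1.217984·7.2 = 1.430518
Set a + b·x = 6.0: x = (6.0 − 1.430518) / 1.217984 = 3.751678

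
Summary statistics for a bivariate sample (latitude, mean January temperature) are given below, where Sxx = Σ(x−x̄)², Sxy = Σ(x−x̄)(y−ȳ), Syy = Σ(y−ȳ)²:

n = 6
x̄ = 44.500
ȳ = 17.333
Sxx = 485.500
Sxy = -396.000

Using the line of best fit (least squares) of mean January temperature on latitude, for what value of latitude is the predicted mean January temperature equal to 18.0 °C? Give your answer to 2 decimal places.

b = Sxy/Sxx = -396/485.5 = -0.815654
a = ȳ − b·x̄ = 17.333 − (-0.815654)·44.5 = 53.629601
Set a + b·x = 18.0: x = (18.0 − 53.629601) / (-0.815654) = 43.682251

43.68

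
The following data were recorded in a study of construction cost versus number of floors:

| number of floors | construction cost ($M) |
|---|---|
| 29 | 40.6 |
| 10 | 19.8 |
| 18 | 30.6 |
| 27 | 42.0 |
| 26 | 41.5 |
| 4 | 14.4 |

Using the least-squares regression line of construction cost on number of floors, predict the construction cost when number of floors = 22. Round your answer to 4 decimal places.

34.9893

n = 6, Σx = 114, Σy = 188.9, Σxy = 4196.8, Σx² = 2686
Sxx = Σx² − (Σx)²/n = 2686 − 2166 = 520
Sxy = Σxy − (Σx)(Σy)/n = 4196.8 − 3589.1 = 607.7
b = Sxy/Sxx = 607.7/520 = 1.168654
a = ȳ − b·x̄ = 31.483333 − 1.168654·19 = 9.278910
ŷ(22) = a + b·22 = 9.278910 + 1.168654·22 = 34.989295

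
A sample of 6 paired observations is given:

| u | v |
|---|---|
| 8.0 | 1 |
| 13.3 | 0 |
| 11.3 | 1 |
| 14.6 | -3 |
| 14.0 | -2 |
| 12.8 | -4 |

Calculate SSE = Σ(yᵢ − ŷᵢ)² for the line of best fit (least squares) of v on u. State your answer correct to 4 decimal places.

12.4021

n = 6, Σx = 74, Σy = -7, Σxy = -103.7, Σx² = 941.58, Σy² = 31
Sxx = Σx² − (Σx)²/n = 941.58 − 912.666667 = 28.913333
Sxy = Σxy − (Σx)(Σy)/n = -103.7 − (-86.333333) = -17.366667
Syy = Σy² − (Σy)²/n = 31 − 8.166667 = 22.833333
b = Sxy/Sxx = -17.366667/28.913333 = -0.600646
SSE = Syy − b·Sxy = 22.833333 − (-0.600646)·(-17.366667) = 12.402121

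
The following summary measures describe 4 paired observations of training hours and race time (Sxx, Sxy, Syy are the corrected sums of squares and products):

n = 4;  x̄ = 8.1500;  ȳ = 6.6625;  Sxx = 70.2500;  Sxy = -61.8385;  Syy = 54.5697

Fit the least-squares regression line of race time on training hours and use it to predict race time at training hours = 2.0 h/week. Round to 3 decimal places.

b = Sxy/Sxx = -61.8385/70.25 = -0.880263
a = ȳ − b·x̄ = 6.6625 − (-0.880263)·8.15 = 13.836646
ŷ(2.0) = a + b·2.0 = 13.836646 + (-0.880263)·2 = 12.076120

12.076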